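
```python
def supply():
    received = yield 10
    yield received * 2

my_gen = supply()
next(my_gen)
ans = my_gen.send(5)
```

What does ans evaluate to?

Step 1: next(my_gen) advances to first yield, producing 10.
Step 2: send(5) resumes, received = 5.
Step 3: yield received * 2 = 5 * 2 = 10.
Therefore ans = 10.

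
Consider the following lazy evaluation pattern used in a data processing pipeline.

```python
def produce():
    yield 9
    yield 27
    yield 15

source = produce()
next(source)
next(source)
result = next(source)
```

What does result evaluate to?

Step 1: produce() creates a generator.
Step 2: next(source) yields 9 (consumed and discarded).
Step 3: next(source) yields 27 (consumed and discarded).
Step 4: next(source) yields 15, assigned to result.
Therefore result = 15.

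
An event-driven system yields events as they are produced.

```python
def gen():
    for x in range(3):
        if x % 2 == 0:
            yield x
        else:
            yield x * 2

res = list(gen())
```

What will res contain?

Step 1: For each x in range(3), yield x if even, else x*2:
  x=0 (even): yield 0
  x=1 (odd): yield 1*2 = 2
  x=2 (even): yield 2
Therefore res = [0, 2, 2].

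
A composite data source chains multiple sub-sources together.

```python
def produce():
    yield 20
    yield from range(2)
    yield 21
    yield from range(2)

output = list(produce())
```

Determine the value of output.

Step 1: Trace yields in order:
  yield 20
  yield 0
  yield 1
  yield 21
  yield 0
  yield 1
Therefore output = [20, 0, 1, 21, 0, 1].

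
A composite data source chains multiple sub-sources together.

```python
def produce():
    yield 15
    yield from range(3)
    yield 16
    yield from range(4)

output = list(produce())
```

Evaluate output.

Step 1: Trace yields in order:
  yield 15
  yield 0
  yield 1
  yield 2
  yield 16
  yield 0
  yield 1
  yield 2
  yield 3
Therefore output = [15, 0, 1, 2, 16, 0, 1, 2, 3].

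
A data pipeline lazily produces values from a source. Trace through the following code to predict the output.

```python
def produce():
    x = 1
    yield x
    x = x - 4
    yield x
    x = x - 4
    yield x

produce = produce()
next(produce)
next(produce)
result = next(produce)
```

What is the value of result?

Step 1: Trace through generator execution:
  Yield 1: x starts at 1, yield 1
  Yield 2: x = 1 - 4 = -3, yield -3
  Yield 3: x = -3 - 4 = -7, yield -7
Step 2: First next() gets 1, second next() gets the second value, third next() yields -7.
Therefore result = -7.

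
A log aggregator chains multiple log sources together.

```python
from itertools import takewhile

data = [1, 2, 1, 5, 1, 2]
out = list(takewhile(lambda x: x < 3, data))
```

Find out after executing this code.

Step 1: takewhile stops at first element >= 3:
  1 < 3: take
  2 < 3: take
  1 < 3: take
  5 >= 3: stop
Therefore out = [1, 2, 1].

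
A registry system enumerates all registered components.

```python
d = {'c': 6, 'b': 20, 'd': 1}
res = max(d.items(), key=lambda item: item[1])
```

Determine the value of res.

Step 1: Find item with maximum value:
  ('c', 6)
  ('b', 20)
  ('d', 1)
Step 2: Maximum value is 20 at key 'b'.
Therefore res = ('b', 20).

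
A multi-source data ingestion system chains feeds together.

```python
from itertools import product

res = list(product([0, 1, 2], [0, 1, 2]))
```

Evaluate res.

Step 1: product([0, 1, 2], [0, 1, 2]) gives all pairs:
  (0, 0)
  (0, 1)
  (0, 2)
  (1, 0)
  (1, 1)
  (1, 2)
  (2, 0)
  (2, 1)
  (2, 2)
Therefore res = [(0, 0), (0, 1), (0, 2), (1, 0), (1, 1), (1, 2), (2, 0), (2, 1), (2, 2)].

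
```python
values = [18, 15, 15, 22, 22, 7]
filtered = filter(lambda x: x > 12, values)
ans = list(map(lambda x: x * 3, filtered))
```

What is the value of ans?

Step 1: Filter values for elements > 12:
  18: kept
  15: kept
  15: kept
  22: kept
  22: kept
  7: removed
Step 2: Map x * 3 on filtered [18, 15, 15, 22, 22]:
  18 -> 54
  15 -> 45
  15 -> 45
  22 -> 66
  22 -> 66
Therefore ans = [54, 45, 45, 66, 66].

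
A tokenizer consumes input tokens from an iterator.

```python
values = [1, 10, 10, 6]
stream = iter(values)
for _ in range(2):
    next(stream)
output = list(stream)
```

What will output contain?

Step 1: Create iterator over [1, 10, 10, 6].
Step 2: Advance 2 positions (consuming [1, 10]).
Step 3: list() collects remaining elements: [10, 6].
Therefore output = [10, 6].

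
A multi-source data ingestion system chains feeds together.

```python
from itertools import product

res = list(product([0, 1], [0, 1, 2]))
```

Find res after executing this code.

Step 1: product([0, 1], [0, 1, 2]) gives all pairs:
  (0, 0)
  (0, 1)
  (0, 2)
  (1, 0)
  (1, 1)
  (1, 2)
Therefore res = [(0, 0), (0, 1), (0, 2), (1, 0), (1, 1), (1, 2)].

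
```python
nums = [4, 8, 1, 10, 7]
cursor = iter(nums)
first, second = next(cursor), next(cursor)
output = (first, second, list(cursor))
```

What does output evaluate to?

Step 1: Create iterator over [4, 8, 1, 10, 7].
Step 2: first = 4, second = 8.
Step 3: Remaining elements: [1, 10, 7].
Therefore output = (4, 8, [1, 10, 7]).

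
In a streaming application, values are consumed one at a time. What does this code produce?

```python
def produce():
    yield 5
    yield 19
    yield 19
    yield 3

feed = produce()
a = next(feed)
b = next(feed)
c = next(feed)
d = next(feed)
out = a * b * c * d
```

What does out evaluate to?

Step 1: Create generator and consume all values:
  a = next(feed) = 5
  b = next(feed) = 19
  c = next(feed) = 19
  d = next(feed) = 3
Step 2: out = 5 * 19 * 19 * 3 = 5415.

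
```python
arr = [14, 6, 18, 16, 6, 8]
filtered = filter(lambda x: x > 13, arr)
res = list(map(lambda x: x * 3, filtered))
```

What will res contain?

Step 1: Filter arr for elements > 13:
  14: kept
  6: removed
  18: kept
  16: kept
  6: removed
  8: removed
Step 2: Map x * 3 on filtered [14, 18, 16]:
  14 -> 42
  18 -> 54
  16 -> 48
Therefore res = [42, 54, 48].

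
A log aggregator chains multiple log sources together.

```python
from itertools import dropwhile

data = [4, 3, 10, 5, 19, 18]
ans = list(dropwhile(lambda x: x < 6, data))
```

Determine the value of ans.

Step 1: dropwhile drops elements while < 6:
  4 < 6: dropped
  3 < 6: dropped
  10: kept (dropping stopped)
Step 2: Remaining elements kept regardless of condition.
Therefore ans = [10, 5, 19, 18].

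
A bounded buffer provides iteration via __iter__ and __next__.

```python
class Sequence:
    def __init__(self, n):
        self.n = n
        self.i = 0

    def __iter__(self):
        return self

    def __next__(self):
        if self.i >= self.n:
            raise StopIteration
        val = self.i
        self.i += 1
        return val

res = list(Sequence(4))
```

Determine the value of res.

Step 1: Sequence(4) creates an iterator counting 0 to 3.
Step 2: list() consumes all values: [0, 1, 2, 3].
Therefore res = [0, 1, 2, 3].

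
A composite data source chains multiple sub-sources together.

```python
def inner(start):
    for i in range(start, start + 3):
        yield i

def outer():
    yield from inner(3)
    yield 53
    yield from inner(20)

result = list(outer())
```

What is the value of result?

Step 1: outer() delegates to inner(3):
  yield 3
  yield 4
  yield 5
Step 2: yield 53
Step 3: Delegates to inner(20):
  yield 20
  yield 21
  yield 22
Therefore result = [3, 4, 5, 53, 20, 21, 22].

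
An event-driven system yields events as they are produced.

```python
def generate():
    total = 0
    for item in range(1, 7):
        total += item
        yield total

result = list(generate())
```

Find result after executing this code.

Step 1: Generator accumulates running sum:
  item=1: total = 1, yield 1
  item=2: total = 3, yield 3
  item=3: total = 6, yield 6
  item=4: total = 10, yield 10
  item=5: total = 15, yield 15
  item=6: total = 21, yield 21
Therefore result = [1, 3, 6, 10, 15, 21].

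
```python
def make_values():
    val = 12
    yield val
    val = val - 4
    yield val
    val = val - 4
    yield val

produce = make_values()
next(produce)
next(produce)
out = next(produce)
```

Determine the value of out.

Step 1: Trace through generator execution:
  Yield 1: val starts at 12, yield 12
  Yield 2: val = 12 - 4 = 8, yield 8
  Yield 3: val = 8 - 4 = 4, yield 4
Step 2: First next() gets 12, second next() gets the second value, third next() yields 4.
Therefore out = 4.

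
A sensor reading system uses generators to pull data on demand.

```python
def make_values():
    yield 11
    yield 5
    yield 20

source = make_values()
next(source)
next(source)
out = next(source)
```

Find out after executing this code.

Step 1: make_values() creates a generator.
Step 2: next(source) yields 11 (consumed and discarded).
Step 3: next(source) yields 5 (consumed and discarded).
Step 4: next(source) yields 20, assigned to out.
Therefore out = 20.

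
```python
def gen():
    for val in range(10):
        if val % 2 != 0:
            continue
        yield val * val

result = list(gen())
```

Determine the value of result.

Step 1: Only yield val**2 when val is divisible by 2:
  val=0: 0 % 2 == 0, yield 0**2 = 0
  val=2: 2 % 2 == 0, yield 2**2 = 4
  val=4: 4 % 2 == 0, yield 4**2 = 16
  val=6: 6 % 2 == 0, yield 6**2 = 36
  val=8: 8 % 2 == 0, yield 8**2 = 64
Therefore result = [0, 4, 16, 36, 64].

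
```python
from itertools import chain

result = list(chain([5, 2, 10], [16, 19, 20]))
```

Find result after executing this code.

Step 1: chain() concatenates iterables: [5, 2, 10] + [16, 19, 20].
Therefore result = [5, 2, 10, 16, 19, 20].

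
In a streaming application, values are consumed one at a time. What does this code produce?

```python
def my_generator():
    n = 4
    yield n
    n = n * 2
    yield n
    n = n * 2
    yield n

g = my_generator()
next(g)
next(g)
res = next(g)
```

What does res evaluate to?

Step 1: Trace through generator execution:
  Yield 1: n starts at 4, yield 4
  Yield 2: n = 4 * 2 = 8, yield 8
  Yield 3: n = 8 * 2 = 16, yield 16
Step 2: First next() gets 4, second next() gets the second value, third next() yields 16.
Therefore res = 16.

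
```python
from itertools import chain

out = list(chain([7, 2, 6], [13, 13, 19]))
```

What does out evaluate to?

Step 1: chain() concatenates iterables: [7, 2, 6] + [13, 13, 19].
Therefore out = [7, 2, 6, 13, 13, 19].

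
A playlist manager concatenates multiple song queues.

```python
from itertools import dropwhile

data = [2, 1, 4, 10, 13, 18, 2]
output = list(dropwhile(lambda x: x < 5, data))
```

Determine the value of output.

Step 1: dropwhile drops elements while < 5:
  2 < 5: dropped
  1 < 5: dropped
  4 < 5: dropped
  10: kept (dropping stopped)
Step 2: Remaining elements kept regardless of condition.
Therefore output = [10, 13, 18, 2].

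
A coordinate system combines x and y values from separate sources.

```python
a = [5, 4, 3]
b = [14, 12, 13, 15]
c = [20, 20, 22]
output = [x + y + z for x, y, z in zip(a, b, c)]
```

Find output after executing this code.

Step 1: zip three lists (truncates to shortest, len=3):
  5 + 14 + 20 = 39
  4 + 12 + 20 = 36
  3 + 13 + 22 = 38
Therefore output = [39, 36, 38].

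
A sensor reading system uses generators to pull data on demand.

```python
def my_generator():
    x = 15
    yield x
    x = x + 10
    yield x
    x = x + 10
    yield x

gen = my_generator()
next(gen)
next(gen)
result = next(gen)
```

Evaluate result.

Step 1: Trace through generator execution:
  Yield 1: x starts at 15, yield 15
  Yield 2: x = 15 + 10 = 25, yield 25
  Yield 3: x = 25 + 10 = 35, yield 35
Step 2: First next() gets 15, second next() gets the second value, third next() yields 35.
Therefore result = 35.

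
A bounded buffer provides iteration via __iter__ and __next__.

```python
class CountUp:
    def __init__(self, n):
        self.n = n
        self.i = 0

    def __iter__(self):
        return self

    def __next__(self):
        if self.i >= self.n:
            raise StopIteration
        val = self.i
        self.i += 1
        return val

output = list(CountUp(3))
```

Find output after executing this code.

Step 1: CountUp(3) creates an iterator counting 0 to 2.
Step 2: list() consumes all values: [0, 1, 2].
Therefore output = [0, 1, 2].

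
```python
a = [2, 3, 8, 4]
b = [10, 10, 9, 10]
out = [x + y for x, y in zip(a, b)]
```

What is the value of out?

Step 1: Add corresponding elements:
  2 + 10 = 12
  3 + 10 = 13
  8 + 9 = 17
  4 + 10 = 14
Therefore out = [12, 13, 17, 14].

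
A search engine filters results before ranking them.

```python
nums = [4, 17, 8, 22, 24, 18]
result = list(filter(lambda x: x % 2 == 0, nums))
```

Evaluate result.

Step 1: Filter elements divisible by 2:
  4 % 2 = 0: kept
  17 % 2 = 1: removed
  8 % 2 = 0: kept
  22 % 2 = 0: kept
  24 % 2 = 0: kept
  18 % 2 = 0: kept
Therefore result = [4, 8, 22, 24, 18].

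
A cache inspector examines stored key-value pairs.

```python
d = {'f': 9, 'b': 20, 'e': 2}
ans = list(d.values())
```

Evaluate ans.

Step 1: d.values() returns the dictionary values in insertion order.
Therefore ans = [9, 20, 2].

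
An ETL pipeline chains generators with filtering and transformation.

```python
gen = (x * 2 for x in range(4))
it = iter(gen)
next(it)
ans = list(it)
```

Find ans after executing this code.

Step 1: Generator produces [0, 2, 4, 6].
Step 2: next(it) consumes first element (0).
Step 3: list(it) collects remaining: [2, 4, 6].
Therefore ans = [2, 4, 6].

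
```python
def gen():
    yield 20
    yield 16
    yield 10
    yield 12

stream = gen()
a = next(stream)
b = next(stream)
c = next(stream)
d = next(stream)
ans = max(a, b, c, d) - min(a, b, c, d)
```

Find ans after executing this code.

Step 1: Create generator and consume all values:
  a = next(stream) = 20
  b = next(stream) = 16
  c = next(stream) = 10
  d = next(stream) = 12
Step 2: max = 20, min = 10, ans = 20 - 10 = 10.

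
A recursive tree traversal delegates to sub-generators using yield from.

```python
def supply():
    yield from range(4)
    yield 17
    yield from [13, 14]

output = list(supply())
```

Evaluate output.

Step 1: Trace yields in order:
  yield 0
  yield 1
  yield 2
  yield 3
  yield 17
  yield 13
  yield 14
Therefore output = [0, 1, 2, 3, 17, 13, 14].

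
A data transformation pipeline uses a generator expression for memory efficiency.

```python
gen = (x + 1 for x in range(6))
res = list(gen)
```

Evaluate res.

Step 1: For each x in range(6), compute x+1:
  x=0: 0+1 = 1
  x=1: 1+1 = 2
  x=2: 2+1 = 3
  x=3: 3+1 = 4
  x=4: 4+1 = 5
  x=5: 5+1 = 6
Therefore res = [1, 2, 3, 4, 5, 6].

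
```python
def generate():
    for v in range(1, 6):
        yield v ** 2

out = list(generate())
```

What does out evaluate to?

Step 1: For each v in range(1, 6), yield v**2:
  v=1: yield 1**2 = 1
  v=2: yield 2**2 = 4
  v=3: yield 3**2 = 9
  v=4: yield 4**2 = 16
  v=5: yield 5**2 = 25
Therefore out = [1, 4, 9, 16, 25].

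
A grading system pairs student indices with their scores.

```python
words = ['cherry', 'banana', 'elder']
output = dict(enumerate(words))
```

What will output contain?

Step 1: enumerate pairs indices with words:
  0 -> 'cherry'
  1 -> 'banana'
  2 -> 'elder'
Therefore output = {0: 'cherry', 1: 'banana', 2: 'elder'}.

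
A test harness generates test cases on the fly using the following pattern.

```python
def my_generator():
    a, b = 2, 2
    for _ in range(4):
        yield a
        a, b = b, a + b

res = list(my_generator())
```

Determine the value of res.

Step 1: Fibonacci-like sequence starting with a=2, b=2:
  Iteration 1: yield a=2, then a,b = 2,4
  Iteration 2: yield a=2, then a,b = 4,6
  Iteration 3: yield a=4, then a,b = 6,10
  Iteration 4: yield a=6, then a,b = 10,16
Therefore res = [2, 2, 4, 6].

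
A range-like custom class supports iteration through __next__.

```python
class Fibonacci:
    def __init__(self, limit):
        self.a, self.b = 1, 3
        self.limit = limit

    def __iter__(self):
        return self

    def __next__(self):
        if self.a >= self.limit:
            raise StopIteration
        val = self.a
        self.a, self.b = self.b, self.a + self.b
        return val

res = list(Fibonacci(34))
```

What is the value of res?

Step 1: Fibonacci-like sequence (a=1, b=3) until >= 34:
  Yield 1, then a,b = 3,4
  Yield 3, then a,b = 4,7
  Yield 4, then a,b = 7,11
  Yield 7, then a,b = 11,18
  Yield 11, then a,b = 18,29
  Yield 18, then a,b = 29,47
  Yield 29, then a,b = 47,76
Step 2: 47 >= 34, stop.
Therefore res = [1, 3, 4, 7, 11, 18, 29].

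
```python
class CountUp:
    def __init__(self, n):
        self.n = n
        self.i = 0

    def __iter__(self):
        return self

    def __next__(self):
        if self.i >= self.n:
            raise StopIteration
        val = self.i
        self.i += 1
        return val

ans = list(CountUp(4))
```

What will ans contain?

Step 1: CountUp(4) creates an iterator counting 0 to 3.
Step 2: list() consumes all values: [0, 1, 2, 3].
Therefore ans = [0, 1, 2, 3].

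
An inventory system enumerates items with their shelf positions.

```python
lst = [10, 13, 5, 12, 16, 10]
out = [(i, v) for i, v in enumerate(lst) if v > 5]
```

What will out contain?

Step 1: Filter enumerate([10, 13, 5, 12, 16, 10]) keeping v > 5:
  (0, 10): 10 > 5, included
  (1, 13): 13 > 5, included
  (2, 5): 5 <= 5, excluded
  (3, 12): 12 > 5, included
  (4, 16): 16 > 5, included
  (5, 10): 10 > 5, included
Therefore out = [(0, 10), (1, 13), (3, 12), (4, 16), (5, 10)].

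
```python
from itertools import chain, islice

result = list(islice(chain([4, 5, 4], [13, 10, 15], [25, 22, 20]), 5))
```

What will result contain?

Step 1: chain([4, 5, 4], [13, 10, 15], [25, 22, 20]) = [4, 5, 4, 13, 10, 15, 25, 22, 20].
Step 2: islice takes first 5 elements: [4, 5, 4, 13, 10].
Therefore result = [4, 5, 4, 13, 10].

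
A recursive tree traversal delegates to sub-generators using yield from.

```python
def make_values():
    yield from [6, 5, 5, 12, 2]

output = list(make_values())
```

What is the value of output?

Step 1: yield from delegates to the iterable, yielding each element.
Step 2: Collected values: [6, 5, 5, 12, 2].
Therefore output = [6, 5, 5, 12, 2].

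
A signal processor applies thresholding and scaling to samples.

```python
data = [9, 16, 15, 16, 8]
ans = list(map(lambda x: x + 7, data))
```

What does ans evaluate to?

Step 1: Apply lambda x: x + 7 to each element:
  9 -> 16
  16 -> 23
  15 -> 22
  16 -> 23
  8 -> 15
Therefore ans = [16, 23, 22, 23, 15].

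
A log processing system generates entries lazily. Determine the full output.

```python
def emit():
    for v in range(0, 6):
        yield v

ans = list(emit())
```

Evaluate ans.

Step 1: The generator yields each value from range(0, 6).
Step 2: list() consumes all yields: [0, 1, 2, 3, 4, 5].
Therefore ans = [0, 1, 2, 3, 4, 5].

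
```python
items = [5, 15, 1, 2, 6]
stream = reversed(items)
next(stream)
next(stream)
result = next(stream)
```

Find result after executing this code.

Step 1: reversed([5, 15, 1, 2, 6]) gives iterator: [6, 2, 1, 15, 5].
Step 2: First next() = 6, second next() = 2.
Step 3: Third next() = 1.
Therefore result = 1.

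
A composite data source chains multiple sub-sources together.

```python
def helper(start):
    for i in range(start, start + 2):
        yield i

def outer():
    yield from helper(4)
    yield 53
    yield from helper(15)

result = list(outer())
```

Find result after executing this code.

Step 1: outer() delegates to helper(4):
  yield 4
  yield 5
Step 2: yield 53
Step 3: Delegates to helper(15):
  yield 15
  yield 16
Therefore result = [4, 5, 53, 15, 16].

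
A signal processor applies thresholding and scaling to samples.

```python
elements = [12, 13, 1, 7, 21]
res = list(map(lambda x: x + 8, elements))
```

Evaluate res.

Step 1: Apply lambda x: x + 8 to each element:
  12 -> 20
  13 -> 21
  1 -> 9
  7 -> 15
  21 -> 29
Therefore res = [20, 21, 9, 15, 29].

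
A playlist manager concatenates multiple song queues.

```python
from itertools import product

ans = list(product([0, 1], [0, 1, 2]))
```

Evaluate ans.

Step 1: product([0, 1], [0, 1, 2]) gives all pairs:
  (0, 0)
  (0, 1)
  (0, 2)
  (1, 0)
  (1, 1)
  (1, 2)
Therefore ans = [(0, 0), (0, 1), (0, 2), (1, 0), (1, 1), (1, 2)].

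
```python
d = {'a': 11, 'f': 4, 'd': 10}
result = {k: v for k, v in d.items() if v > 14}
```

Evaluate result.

Step 1: Filter items where value > 14:
  'a': 11 <= 14: removed
  'f': 4 <= 14: removed
  'd': 10 <= 14: removed
Therefore result = {}.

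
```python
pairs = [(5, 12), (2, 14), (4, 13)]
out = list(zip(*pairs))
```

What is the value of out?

Step 1: zip(*pairs) transposes: unzips [(5, 12), (2, 14), (4, 13)] into separate sequences.
Step 2: First elements: (5, 2, 4), second elements: (12, 14, 13).
Therefore out = [(5, 2, 4), (12, 14, 13)].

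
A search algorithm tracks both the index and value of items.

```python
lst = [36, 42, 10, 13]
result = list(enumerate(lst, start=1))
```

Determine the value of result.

Step 1: enumerate with start=1:
  (1, 36)
  (2, 42)
  (3, 10)
  (4, 13)
Therefore result = [(1, 36), (2, 42), (3, 10), (4, 13)].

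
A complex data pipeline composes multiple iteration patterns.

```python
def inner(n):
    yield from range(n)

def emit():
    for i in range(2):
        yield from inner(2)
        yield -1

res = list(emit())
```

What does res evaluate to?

Step 1: For each i in range(2):
  i=0: yield from inner(2) -> [0, 1], then yield -1
  i=1: yield from inner(2) -> [0, 1], then yield -1
Therefore res = [0, 1, -1, 0, 1, -1].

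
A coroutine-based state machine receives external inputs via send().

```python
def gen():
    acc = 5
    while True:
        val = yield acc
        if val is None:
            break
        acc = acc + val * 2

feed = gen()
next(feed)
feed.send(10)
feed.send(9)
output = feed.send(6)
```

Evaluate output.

Step 1: next() -> yield acc=5.
Step 2: send(10) -> val=10, acc = 5 + 10*2 = 25, yield 25.
Step 3: send(9) -> val=9, acc = 25 + 9*2 = 43, yield 43.
Step 4: send(6) -> val=6, acc = 43 + 6*2 = 55, yield 55.
Therefore output = 55.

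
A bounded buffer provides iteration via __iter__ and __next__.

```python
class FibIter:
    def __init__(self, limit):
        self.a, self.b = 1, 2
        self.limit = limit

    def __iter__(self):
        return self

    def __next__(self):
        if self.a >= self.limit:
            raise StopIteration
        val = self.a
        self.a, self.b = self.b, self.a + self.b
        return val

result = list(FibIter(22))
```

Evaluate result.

Step 1: Fibonacci-like sequence (a=1, b=2) until >= 22:
  Yield 1, then a,b = 2,3
  Yield 2, then a,b = 3,5
  Yield 3, then a,b = 5,8
  Yield 5, then a,b = 8,13
  Yield 8, then a,b = 13,21
  Yield 13, then a,b = 21,34
  Yield 21, then a,b = 34,55
Step 2: 34 >= 22, stop.
Therefore result = [1, 2, 3, 5, 8, 13, 21].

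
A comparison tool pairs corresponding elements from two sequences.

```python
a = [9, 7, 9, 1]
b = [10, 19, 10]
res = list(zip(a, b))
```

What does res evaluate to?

Step 1: zip stops at shortest (len(a)=4, len(b)=3):
  Index 0: (9, 10)
  Index 1: (7, 19)
  Index 2: (9, 10)
Step 2: Last element of a (1) has no pair, dropped.
Therefore res = [(9, 10), (7, 19), (9, 10)].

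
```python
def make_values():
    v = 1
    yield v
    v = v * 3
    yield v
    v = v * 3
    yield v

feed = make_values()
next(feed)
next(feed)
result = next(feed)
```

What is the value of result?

Step 1: Trace through generator execution:
  Yield 1: v starts at 1, yield 1
  Yield 2: v = 1 * 3 = 3, yield 3
  Yield 3: v = 3 * 3 = 9, yield 9
Step 2: First next() gets 1, second next() gets the second value, third next() yields 9.
Therefore result = 9.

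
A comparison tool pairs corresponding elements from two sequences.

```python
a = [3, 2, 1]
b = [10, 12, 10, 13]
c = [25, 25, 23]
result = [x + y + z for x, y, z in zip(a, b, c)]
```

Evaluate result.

Step 1: zip three lists (truncates to shortest, len=3):
  3 + 10 + 25 = 38
  2 + 12 + 25 = 39
  1 + 10 + 23 = 34
Therefore result = [38, 39, 34].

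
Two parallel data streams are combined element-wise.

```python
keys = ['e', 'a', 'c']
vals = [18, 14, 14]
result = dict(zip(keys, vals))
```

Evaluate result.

Step 1: zip pairs keys with values:
  'e' -> 18
  'a' -> 14
  'c' -> 14
Therefore result = {'e': 18, 'a': 14, 'c': 14}.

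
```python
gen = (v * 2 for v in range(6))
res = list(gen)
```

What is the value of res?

Step 1: For each v in range(6), compute v*2:
  v=0: 0*2 = 0
  v=1: 1*2 = 2
  v=2: 2*2 = 4
  v=3: 3*2 = 6
  v=4: 4*2 = 8
  v=5: 5*2 = 10
Therefore res = [0, 2, 4, 6, 8, 10].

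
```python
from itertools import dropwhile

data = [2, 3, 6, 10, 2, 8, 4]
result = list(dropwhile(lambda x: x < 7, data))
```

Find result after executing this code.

Step 1: dropwhile drops elements while < 7:
  2 < 7: dropped
  3 < 7: dropped
  6 < 7: dropped
  10: kept (dropping stopped)
Step 2: Remaining elements kept regardless of condition.
Therefore result = [10, 2, 8, 4].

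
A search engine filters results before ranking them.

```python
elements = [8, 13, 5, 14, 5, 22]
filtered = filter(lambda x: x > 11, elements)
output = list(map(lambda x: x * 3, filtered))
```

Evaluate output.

Step 1: Filter elements for elements > 11:
  8: removed
  13: kept
  5: removed
  14: kept
  5: removed
  22: kept
Step 2: Map x * 3 on filtered [13, 14, 22]:
  13 -> 39
  14 -> 42
  22 -> 66
Therefore output = [39, 42, 66].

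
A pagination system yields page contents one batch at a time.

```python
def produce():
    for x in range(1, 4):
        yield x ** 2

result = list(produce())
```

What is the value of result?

Step 1: For each x in range(1, 4), yield x**2:
  x=1: yield 1**2 = 1
  x=2: yield 2**2 = 4
  x=3: yield 3**2 = 9
Therefore result = [1, 4, 9].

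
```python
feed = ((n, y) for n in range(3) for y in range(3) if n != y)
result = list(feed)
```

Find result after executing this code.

Step 1: Nested generator over range(3) x range(3) where n != y:
  (0, 0): excluded (n == y)
  (0, 1): included
  (0, 2): included
  (1, 0): included
  (1, 1): excluded (n == y)
  (1, 2): included
  (2, 0): included
  (2, 1): included
  (2, 2): excluded (n == y)
Therefore result = [(0, 1), (0, 2), (1, 0), (1, 2), (2, 0), (2, 1)].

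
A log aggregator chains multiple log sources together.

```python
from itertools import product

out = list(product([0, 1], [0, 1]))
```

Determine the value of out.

Step 1: product([0, 1], [0, 1]) gives all pairs:
  (0, 0)
  (0, 1)
  (1, 0)
  (1, 1)
Therefore out = [(0, 0), (0, 1), (1, 0), (1, 1)].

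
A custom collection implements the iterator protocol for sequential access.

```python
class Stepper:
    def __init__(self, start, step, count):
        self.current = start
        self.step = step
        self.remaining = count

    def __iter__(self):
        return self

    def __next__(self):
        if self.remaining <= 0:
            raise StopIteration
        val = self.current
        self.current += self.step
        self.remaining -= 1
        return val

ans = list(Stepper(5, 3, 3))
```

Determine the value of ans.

Step 1: Stepper starts at 5, increments by 3, for 3 steps:
  Yield 5, then current += 3
  Yield 8, then current += 3
  Yield 11, then current += 3
Therefore ans = [5, 8, 11].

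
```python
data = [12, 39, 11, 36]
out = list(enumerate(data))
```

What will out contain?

Step 1: enumerate pairs each element with its index:
  (0, 12)
  (1, 39)
  (2, 11)
  (3, 36)
Therefore out = [(0, 12), (1, 39), (2, 11), (3, 36)].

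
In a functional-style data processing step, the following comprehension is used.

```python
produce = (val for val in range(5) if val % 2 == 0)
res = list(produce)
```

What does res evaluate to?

Step 1: Filter range(5) keeping only even values:
  val=0: even, included
  val=1: odd, excluded
  val=2: even, included
  val=3: odd, excluded
  val=4: even, included
Therefore res = [0, 2, 4].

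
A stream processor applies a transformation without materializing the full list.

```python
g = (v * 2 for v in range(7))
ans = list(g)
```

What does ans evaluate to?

Step 1: For each v in range(7), compute v*2:
  v=0: 0*2 = 0
  v=1: 1*2 = 2
  v=2: 2*2 = 4
  v=3: 3*2 = 6
  v=4: 4*2 = 8
  v=5: 5*2 = 10
  v=6: 6*2 = 12
Therefore ans = [0, 2, 4, 6, 8, 10, 12].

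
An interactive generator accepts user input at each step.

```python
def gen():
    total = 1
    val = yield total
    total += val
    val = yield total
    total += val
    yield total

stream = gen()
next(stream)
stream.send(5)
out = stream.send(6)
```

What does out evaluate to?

Step 1: next() -> yield total=1.
Step 2: send(5) -> val=5, total = 1+5 = 6, yield 6.
Step 3: send(6) -> val=6, total = 6+6 = 12, yield 12.
Therefore out = 12.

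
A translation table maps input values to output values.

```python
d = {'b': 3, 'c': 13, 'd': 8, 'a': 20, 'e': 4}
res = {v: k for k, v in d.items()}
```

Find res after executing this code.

Step 1: Invert dict (swap keys and values):
  'b': 3 -> 3: 'b'
  'c': 13 -> 13: 'c'
  'd': 8 -> 8: 'd'
  'a': 20 -> 20: 'a'
  'e': 4 -> 4: 'e'
Therefore res = {3: 'b', 13: 'c', 8: 'd', 20: 'a', 4: 'e'}.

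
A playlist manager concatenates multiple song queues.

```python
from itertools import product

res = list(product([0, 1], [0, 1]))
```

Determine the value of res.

Step 1: product([0, 1], [0, 1]) gives all pairs:
  (0, 0)
  (0, 1)
  (1, 0)
  (1, 1)
Therefore res = [(0, 0), (0, 1), (1, 0), (1, 1)].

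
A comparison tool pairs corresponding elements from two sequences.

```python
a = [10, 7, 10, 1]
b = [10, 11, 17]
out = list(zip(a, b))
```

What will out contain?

Step 1: zip stops at shortest (len(a)=4, len(b)=3):
  Index 0: (10, 10)
  Index 1: (7, 11)
  Index 2: (10, 17)
Step 2: Last element of a (1) has no pair, dropped.
Therefore out = [(10, 10), (7, 11), (10, 17)].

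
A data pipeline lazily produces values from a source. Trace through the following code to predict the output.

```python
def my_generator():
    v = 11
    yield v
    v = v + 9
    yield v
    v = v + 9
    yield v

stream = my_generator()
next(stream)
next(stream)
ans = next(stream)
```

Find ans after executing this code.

Step 1: Trace through generator execution:
  Yield 1: v starts at 11, yield 11
  Yield 2: v = 11 + 9 = 20, yield 20
  Yield 3: v = 20 + 9 = 29, yield 29
Step 2: First next() gets 11, second next() gets the second value, third next() yields 29.
Therefore ans = 29.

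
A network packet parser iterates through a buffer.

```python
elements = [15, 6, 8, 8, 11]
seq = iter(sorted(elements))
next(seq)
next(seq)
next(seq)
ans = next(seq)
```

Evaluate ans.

Step 1: sorted([15, 6, 8, 8, 11]) = [6, 8, 8, 11, 15].
Step 2: Create iterator and skip 3 elements.
Step 3: next() returns 11.
Therefore ans = 11.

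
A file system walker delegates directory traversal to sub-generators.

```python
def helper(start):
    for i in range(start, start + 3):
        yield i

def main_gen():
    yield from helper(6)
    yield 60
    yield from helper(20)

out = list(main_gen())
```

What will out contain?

Step 1: main_gen() delegates to helper(6):
  yield 6
  yield 7
  yield 8
Step 2: yield 60
Step 3: Delegates to helper(20):
  yield 20
  yield 21
  yield 22
Therefore out = [6, 7, 8, 60, 20, 21, 22].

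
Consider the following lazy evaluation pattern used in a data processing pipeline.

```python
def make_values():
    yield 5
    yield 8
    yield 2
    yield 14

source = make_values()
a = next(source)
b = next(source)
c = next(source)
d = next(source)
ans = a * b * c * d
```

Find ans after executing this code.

Step 1: Create generator and consume all values:
  a = next(source) = 5
  b = next(source) = 8
  c = next(source) = 2
  d = next(source) = 14
Step 2: ans = 5 * 8 * 2 * 14 = 1120.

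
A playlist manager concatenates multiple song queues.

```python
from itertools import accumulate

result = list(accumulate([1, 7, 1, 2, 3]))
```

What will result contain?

Step 1: accumulate computes running sums:
  + 1 = 1
  + 7 = 8
  + 1 = 9
  + 2 = 11
  + 3 = 14
Therefore result = [1, 8, 9, 11, 14].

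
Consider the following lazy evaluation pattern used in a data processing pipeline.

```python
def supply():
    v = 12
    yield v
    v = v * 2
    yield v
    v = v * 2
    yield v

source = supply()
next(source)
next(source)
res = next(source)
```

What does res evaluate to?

Step 1: Trace through generator execution:
  Yield 1: v starts at 12, yield 12
  Yield 2: v = 12 * 2 = 24, yield 24
  Yield 3: v = 24 * 2 = 48, yield 48
Step 2: First next() gets 12, second next() gets the second value, third next() yields 48.
Therefore res = 48.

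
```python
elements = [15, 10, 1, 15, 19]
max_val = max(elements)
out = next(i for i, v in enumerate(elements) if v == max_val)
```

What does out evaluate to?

Step 1: max([15, 10, 1, 15, 19]) = 19.
Step 2: Find first index where value == 19:
  Index 0: 15 != 19
  Index 1: 10 != 19
  Index 2: 1 != 19
  Index 3: 15 != 19
  Index 4: 19 == 19, found!
Therefore out = 4.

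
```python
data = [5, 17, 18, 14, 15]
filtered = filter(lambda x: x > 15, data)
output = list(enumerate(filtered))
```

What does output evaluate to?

Step 1: Filter [5, 17, 18, 14, 15] for > 15: [17, 18].
Step 2: enumerate re-indexes from 0: [(0, 17), (1, 18)].
Therefore output = [(0, 17), (1, 18)].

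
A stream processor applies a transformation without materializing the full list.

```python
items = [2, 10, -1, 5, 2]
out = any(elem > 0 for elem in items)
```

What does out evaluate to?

Step 1: Check elem > 0 for each element in [2, 10, -1, 5, 2]:
  2 > 0: True
  10 > 0: True
  -1 > 0: False
  5 > 0: True
  2 > 0: True
Step 2: any() returns True.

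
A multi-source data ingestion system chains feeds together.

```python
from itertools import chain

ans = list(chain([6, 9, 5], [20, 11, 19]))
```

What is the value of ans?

Step 1: chain() concatenates iterables: [6, 9, 5] + [20, 11, 19].
Therefore ans = [6, 9, 5, 20, 11, 19].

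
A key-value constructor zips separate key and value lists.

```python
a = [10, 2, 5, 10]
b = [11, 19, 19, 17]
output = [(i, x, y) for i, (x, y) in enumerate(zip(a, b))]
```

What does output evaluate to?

Step 1: enumerate(zip(a, b)) gives index with paired elements:
  i=0: (10, 11)
  i=1: (2, 19)
  i=2: (5, 19)
  i=3: (10, 17)
Therefore output = [(0, 10, 11), (1, 2, 19), (2, 5, 19), (3, 10, 17)].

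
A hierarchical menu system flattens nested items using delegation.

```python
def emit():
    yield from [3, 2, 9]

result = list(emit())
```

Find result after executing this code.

Step 1: yield from delegates to the iterable, yielding each element.
Step 2: Collected values: [3, 2, 9].
Therefore result = [3, 2, 9].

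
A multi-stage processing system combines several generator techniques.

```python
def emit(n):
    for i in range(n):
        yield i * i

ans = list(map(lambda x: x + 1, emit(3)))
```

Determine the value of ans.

Step 1: emit(3) yields squares: [0, 1, 4].
Step 2: map adds 1 to each: [1, 2, 5].
Therefore ans = [1, 2, 5].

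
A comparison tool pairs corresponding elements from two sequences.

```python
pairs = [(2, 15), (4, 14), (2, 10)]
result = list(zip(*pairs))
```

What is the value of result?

Step 1: zip(*pairs) transposes: unzips [(2, 15), (4, 14), (2, 10)] into separate sequences.
Step 2: First elements: (2, 4, 2), second elements: (15, 14, 10).
Therefore result = [(2, 4, 2), (15, 14, 10)].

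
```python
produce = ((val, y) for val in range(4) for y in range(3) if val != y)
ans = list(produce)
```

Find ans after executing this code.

Step 1: Nested generator over range(4) x range(3) where val != y:
  (0, 0): excluded (val == y)
  (0, 1): included
  (0, 2): included
  (1, 0): included
  (1, 1): excluded (val == y)
  (1, 2): included
  (2, 0): included
  (2, 1): included
  (2, 2): excluded (val == y)
  (3, 0): included
  (3, 1): included
  (3, 2): included
Therefore ans = [(0, 1), (0, 2), (1, 0), (1, 2), (2, 0), (2, 1), (3, 0), (3, 1), (3, 2)].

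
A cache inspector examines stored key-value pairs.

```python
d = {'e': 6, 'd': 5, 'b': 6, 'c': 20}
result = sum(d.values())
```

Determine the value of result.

Step 1: d.values() = [6, 5, 6, 20].
Step 2: sum = 37.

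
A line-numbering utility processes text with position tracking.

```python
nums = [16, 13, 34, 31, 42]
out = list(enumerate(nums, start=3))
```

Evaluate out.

Step 1: enumerate with start=3:
  (3, 16)
  (4, 13)
  (5, 34)
  (6, 31)
  (7, 42)
Therefore out = [(3, 16), (4, 13), (5, 34), (6, 31), (7, 42)].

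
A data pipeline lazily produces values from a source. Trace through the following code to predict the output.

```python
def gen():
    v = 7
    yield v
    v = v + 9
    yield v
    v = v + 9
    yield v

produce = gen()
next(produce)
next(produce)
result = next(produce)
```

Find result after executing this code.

Step 1: Trace through generator execution:
  Yield 1: v starts at 7, yield 7
  Yield 2: v = 7 + 9 = 16, yield 16
  Yield 3: v = 16 + 9 = 25, yield 25
Step 2: First next() gets 7, second next() gets the second value, third next() yields 25.
Therefore result = 25.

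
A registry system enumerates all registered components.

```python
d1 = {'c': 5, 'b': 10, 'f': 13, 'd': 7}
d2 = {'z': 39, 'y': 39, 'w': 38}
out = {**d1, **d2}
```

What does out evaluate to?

Step 1: Merge d1 and d2 (d2 values override on key conflicts).
Step 2: d1 has keys ['c', 'b', 'f', 'd'], d2 has keys ['z', 'y', 'w'].
Therefore out = {'c': 5, 'b': 10, 'f': 13, 'd': 7, 'z': 39, 'y': 39, 'w': 38}.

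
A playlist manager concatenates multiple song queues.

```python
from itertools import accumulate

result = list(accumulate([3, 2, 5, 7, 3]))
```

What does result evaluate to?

Step 1: accumulate computes running sums:
  + 3 = 3
  + 2 = 5
  + 5 = 10
  + 7 = 17
  + 3 = 20
Therefore result = [3, 5, 10, 17, 20].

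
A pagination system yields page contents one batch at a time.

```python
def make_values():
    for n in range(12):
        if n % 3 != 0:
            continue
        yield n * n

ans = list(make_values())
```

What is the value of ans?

Step 1: Only yield n**2 when n is divisible by 3:
  n=0: 0 % 3 == 0, yield 0**2 = 0
  n=3: 3 % 3 == 0, yield 3**2 = 9
  n=6: 6 % 3 == 0, yield 6**2 = 36
  n=9: 9 % 3 == 0, yield 9**2 = 81
Therefore ans = [0, 9, 36, 81].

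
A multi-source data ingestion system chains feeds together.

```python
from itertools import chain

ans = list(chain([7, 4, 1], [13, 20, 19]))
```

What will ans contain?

Step 1: chain() concatenates iterables: [7, 4, 1] + [13, 20, 19].
Therefore ans = [7, 4, 1, 13, 20, 19].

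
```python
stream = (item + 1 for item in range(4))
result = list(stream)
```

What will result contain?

Step 1: For each item in range(4), compute item+1:
  item=0: 0+1 = 1
  item=1: 1+1 = 2
  item=2: 2+1 = 3
  item=3: 3+1 = 4
Therefore result = [1, 2, 3, 4].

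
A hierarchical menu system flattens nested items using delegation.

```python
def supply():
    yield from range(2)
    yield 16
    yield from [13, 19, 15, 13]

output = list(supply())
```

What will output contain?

Step 1: Trace yields in order:
  yield 0
  yield 1
  yield 16
  yield 13
  yield 19
  yield 15
  yield 13
Therefore output = [0, 1, 16, 13, 19, 15, 13].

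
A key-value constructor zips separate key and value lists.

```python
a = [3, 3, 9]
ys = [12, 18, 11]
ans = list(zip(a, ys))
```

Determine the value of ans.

Step 1: zip pairs elements at same index:
  Index 0: (3, 12)
  Index 1: (3, 18)
  Index 2: (9, 11)
Therefore ans = [(3, 12), (3, 18), (9, 11)].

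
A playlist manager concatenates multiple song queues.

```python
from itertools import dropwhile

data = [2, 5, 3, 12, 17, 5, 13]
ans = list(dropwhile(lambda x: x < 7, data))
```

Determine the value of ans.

Step 1: dropwhile drops elements while < 7:
  2 < 7: dropped
  5 < 7: dropped
  3 < 7: dropped
  12: kept (dropping stopped)
Step 2: Remaining elements kept regardless of condition.
Therefore ans = [12, 17, 5, 13].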